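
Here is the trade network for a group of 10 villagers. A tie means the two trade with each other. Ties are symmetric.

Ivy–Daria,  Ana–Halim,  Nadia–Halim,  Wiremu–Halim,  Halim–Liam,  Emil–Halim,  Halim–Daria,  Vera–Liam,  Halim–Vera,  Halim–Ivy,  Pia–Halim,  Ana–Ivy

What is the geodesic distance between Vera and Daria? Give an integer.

One shortest route is Vera – Halim – Daria, which uses 2 edges, and Vera and Daria are not directly tied, so nothing shorter exists. So d(Vera,Daria) = 2.

2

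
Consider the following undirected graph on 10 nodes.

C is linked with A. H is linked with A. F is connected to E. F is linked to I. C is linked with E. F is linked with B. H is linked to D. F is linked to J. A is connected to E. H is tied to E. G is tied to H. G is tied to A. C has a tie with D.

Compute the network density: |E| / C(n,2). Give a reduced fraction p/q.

13/45

There are 13 edges and 10 nodes, so the maximum possible is C(10,2) = 45.
Density = 13/45.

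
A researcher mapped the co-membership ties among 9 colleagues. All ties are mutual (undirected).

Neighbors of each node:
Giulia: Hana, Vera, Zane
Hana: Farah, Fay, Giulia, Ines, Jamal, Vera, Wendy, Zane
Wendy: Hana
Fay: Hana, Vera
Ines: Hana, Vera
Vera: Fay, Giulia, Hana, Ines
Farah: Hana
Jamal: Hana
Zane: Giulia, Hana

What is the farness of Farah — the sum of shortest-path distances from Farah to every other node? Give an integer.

Distances from Farah: Fay:2, Giulia:2, Hana:1, Ines:2, Jamal:2, Vera:2, Wendy:2, Zane:2.
Sum = 2 + 2 + 1 + 2 + 2 + 2 + 2 + 2 = 15.

15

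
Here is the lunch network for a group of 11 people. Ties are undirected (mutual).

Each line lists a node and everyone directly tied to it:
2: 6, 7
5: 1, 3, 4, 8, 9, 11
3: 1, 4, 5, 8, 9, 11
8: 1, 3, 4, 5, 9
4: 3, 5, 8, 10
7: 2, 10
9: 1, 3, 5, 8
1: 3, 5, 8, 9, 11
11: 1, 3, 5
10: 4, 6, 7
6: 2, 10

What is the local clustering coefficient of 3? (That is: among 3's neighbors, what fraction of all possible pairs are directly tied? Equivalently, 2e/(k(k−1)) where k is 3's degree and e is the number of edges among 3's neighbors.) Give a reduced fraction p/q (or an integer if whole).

3's neighbors: 1, 4, 5, 8, 9, and 11 (k = 6).
Possible neighbor pairs: C(6,2) = 15. Edges among them: 1–5, 1–8, 1–9, 1–11, 4–5, 4–8, 5–8, 5–9, 5–11, 8–9 → e = 10.
Clustering(3) = 10/15 = 2/3.

2/3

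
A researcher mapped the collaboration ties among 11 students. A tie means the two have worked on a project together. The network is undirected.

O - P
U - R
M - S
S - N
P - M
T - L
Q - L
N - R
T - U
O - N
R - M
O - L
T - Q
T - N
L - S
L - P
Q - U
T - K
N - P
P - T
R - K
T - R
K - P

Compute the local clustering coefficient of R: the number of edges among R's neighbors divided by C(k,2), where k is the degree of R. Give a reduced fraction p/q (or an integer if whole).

3/10

R's neighbors: K, M, N, T, and U (k = 5).
Possible neighbor pairs: C(5,2) = 10. Edges among them: K–T, N–T, T–U → e = 3.
Clustering(R) = 3/10.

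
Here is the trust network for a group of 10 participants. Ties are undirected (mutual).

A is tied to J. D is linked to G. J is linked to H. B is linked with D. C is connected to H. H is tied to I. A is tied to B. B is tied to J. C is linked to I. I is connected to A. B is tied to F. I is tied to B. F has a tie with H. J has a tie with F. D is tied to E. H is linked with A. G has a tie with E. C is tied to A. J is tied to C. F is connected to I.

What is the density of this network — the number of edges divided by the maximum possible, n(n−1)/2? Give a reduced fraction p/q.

4/9

There are 20 edges and 10 nodes, so the maximum possible is C(10,2) = 45.
Density = 20/45 = 4/9.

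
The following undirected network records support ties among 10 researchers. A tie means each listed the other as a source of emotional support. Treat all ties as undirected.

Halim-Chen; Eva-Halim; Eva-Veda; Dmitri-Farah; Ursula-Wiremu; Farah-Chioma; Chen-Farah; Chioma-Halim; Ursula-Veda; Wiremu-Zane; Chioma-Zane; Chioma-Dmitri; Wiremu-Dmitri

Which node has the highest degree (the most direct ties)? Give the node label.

Chioma

Degrees — Chen:2, Chioma:4, Dmitri:3, Eva:2, Farah:3, Halim:3, Ursula:2, Veda:2, Wiremu:3, Zane:2.
The maximum is 4, attained only by Chioma.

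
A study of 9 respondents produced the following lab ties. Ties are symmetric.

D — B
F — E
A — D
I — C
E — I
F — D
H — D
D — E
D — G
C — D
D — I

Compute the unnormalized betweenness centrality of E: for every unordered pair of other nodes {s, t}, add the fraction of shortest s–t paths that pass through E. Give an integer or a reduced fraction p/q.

1/2

Pairs whose geodesics pass through E — F–I: 1/2.
All other pairs contribute 0.
Summing the contributions gives betweenness(E) = 1/2.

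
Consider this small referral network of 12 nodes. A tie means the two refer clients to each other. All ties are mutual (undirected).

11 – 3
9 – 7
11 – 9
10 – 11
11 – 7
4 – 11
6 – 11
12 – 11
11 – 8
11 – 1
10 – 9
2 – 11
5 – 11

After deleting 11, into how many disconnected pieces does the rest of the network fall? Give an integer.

Without 11, the remaining ties split the others into: {6}; {7, 9, 10}; {5}; {4}; {1}; {3}; {8}; {2}; {12}.
That's 9 separate components.

9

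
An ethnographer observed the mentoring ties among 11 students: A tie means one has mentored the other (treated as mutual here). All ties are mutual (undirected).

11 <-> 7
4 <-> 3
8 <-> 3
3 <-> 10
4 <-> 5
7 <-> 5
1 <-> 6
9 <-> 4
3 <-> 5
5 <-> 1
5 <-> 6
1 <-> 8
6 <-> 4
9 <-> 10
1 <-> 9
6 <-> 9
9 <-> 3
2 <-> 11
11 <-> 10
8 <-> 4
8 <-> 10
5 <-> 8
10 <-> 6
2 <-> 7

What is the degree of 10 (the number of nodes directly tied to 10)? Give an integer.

10 is directly tied to 3, 6, 8, 9, and 11. That is 5 neighbors, so the degree of 10 is 5.

5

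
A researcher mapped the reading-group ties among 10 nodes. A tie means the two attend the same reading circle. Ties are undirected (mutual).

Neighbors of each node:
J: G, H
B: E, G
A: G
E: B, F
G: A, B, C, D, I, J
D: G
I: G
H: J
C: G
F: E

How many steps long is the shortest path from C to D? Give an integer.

2

One shortest route is C – G – D, which uses 2 edges, and C and D are not directly tied, so nothing shorter exists. So d(C,D) = 2.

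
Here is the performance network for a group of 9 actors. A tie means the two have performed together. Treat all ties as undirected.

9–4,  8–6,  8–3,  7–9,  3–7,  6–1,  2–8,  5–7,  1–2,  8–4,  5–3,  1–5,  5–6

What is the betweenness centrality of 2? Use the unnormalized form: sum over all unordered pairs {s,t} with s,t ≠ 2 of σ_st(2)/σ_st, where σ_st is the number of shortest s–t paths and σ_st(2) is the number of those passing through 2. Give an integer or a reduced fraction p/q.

Pairs whose geodesics pass through 2 — 1–4: 1/2; 1–8: 1/2.
All other pairs contribute 0.
Summing the contributions gives betweenness(2) = 1.

1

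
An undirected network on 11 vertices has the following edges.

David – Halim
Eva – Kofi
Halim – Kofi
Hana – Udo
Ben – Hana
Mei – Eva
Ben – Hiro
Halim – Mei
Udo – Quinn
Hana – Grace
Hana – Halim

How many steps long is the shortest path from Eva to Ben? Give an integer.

One shortest route is Eva – Mei – Halim – Hana – Ben, which uses 4 edges, and at distance 3 from Eva we only reach {David, Hana}, which does not include Ben. So d(Eva,Ben) = 4.

4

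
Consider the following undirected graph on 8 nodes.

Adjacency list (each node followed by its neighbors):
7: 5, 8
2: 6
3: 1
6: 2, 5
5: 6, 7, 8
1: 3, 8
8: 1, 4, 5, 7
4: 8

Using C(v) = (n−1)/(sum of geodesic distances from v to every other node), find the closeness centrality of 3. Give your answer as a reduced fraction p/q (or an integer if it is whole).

1/3

Distances from 3: 1:1, 2:5, 4:3, 5:3, 6:4, 7:3, 8:2. Sum = 21.
n = 8, so closeness = 7/21 = 1/3.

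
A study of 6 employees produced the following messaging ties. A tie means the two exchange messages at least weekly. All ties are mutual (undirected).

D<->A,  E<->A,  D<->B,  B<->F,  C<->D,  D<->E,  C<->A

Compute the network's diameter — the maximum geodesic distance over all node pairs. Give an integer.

3

Eccentricity of each node (its greatest distance to any other): A:3, B:2, C:3, D:2, E:3, F:3.
The maximum eccentricity is 3, realized for instance by the pair A–F via A – D – B – F. So the diameter is 3.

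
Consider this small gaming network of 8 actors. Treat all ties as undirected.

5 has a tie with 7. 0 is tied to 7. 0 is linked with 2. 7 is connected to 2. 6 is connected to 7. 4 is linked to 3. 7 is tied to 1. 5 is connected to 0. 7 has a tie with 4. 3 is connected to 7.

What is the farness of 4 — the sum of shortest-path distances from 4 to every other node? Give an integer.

12

Distances from 4: 0:2, 1:2, 2:2, 3:1, 5:2, 6:2, 7:1.
Sum = 2 + 2 + 2 + 1 + 2 + 2 + 1 = 12.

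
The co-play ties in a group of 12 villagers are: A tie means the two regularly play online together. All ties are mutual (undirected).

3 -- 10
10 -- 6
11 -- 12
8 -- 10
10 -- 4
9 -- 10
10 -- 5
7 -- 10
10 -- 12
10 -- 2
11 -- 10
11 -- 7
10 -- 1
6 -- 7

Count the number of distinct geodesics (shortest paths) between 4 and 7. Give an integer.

1

The shortest distance is 2, and the only length-2 path is 4–10–7. So there is exactly 1 shortest path.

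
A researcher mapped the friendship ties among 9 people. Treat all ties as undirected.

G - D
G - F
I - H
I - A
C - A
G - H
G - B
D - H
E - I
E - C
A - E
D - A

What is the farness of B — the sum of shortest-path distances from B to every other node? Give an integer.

21

Distances from B: A:3, C:4, D:2, E:4, F:2, G:1, H:2, I:3.
Sum = 3 + 4 + 2 + 4 + 2 + 1 + 2 + 3 = 21.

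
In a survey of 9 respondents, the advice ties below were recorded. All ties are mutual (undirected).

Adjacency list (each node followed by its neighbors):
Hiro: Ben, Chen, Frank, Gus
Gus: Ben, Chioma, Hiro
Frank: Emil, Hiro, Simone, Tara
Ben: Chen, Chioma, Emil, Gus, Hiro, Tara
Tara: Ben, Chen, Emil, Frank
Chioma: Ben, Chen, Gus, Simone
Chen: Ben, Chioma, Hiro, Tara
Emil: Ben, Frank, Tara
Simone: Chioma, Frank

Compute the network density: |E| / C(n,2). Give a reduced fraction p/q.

17/36

There are 17 edges and 9 nodes, so the maximum possible is C(9,2) = 36.
Density = 17/36.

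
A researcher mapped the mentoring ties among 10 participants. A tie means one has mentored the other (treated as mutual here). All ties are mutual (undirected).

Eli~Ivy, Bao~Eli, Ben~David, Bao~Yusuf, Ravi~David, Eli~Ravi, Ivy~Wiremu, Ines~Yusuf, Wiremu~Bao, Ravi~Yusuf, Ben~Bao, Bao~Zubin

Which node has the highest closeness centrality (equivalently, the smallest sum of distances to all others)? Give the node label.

Bao

Farness (sum of distances to all others) for each node — Bao:13, Ben:18, David:20, Eli:16, Ines:24, Ivy:22, Ravi:17, Wiremu:19, Yusuf:16, Zubin:21.
The smallest farness is 13, for Bao, so Bao has the highest closeness.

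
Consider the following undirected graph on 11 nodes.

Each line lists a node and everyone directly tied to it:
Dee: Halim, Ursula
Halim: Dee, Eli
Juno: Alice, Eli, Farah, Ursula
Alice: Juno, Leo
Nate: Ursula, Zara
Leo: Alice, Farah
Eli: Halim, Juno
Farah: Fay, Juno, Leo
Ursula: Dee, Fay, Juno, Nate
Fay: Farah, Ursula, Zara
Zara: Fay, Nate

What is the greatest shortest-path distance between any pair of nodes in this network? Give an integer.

4

Eccentricity of each node (its greatest distance to any other): Alice:4, Dee:4, Eli:4, Farah:3, Fay:3, Halim:4, Juno:3, Leo:4, Nate:4, Ursula:3, Zara:4.
The maximum eccentricity is 4, realized for instance by the pair Nate–Leo via Nate – Ursula – Fay – Farah – Leo. So the diameter is 4.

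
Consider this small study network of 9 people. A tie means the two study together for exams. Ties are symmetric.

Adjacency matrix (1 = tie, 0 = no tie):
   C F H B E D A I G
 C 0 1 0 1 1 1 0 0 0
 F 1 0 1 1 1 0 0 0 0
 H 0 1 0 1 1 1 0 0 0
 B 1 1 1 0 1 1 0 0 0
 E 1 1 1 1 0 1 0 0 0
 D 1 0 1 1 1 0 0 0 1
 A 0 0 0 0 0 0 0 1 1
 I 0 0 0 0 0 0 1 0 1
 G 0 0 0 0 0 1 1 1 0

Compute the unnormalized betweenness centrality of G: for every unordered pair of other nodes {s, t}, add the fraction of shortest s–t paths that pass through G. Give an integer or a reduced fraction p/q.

12

Pairs whose geodesics pass through G — C–A: 1; C–I: 1; F–A: 4/4; F–I: 4/4; H–A: 1; H–I: 1; B–A: 1; B–I: 1; E–A: 1; E–I: 1; D–A: 1; D–I: 1.
All other pairs contribute 0.
Summing the contributions gives betweenness(G) = 12.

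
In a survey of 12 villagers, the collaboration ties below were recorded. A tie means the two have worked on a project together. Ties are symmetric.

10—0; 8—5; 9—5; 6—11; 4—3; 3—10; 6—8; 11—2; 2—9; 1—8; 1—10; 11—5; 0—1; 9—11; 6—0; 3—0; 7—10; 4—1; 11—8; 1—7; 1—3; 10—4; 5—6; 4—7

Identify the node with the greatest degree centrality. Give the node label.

Degrees — 0:4, 1:6, 2:2, 3:4, 4:4, 5:4, 6:4, 7:3, 8:4, 9:3, 10:5, 11:5.
The maximum is 6, attained only by 1.

1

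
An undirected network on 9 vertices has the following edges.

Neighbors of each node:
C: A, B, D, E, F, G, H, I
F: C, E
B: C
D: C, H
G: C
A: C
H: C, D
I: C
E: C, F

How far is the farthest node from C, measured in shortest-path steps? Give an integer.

1

Distances from C: A:1, B:1, D:1, E:1, F:1, G:1, H:1, I:1.
The largest is 1 (to D, G, E, B, F, H, I, and A), so the eccentricity of C is 1.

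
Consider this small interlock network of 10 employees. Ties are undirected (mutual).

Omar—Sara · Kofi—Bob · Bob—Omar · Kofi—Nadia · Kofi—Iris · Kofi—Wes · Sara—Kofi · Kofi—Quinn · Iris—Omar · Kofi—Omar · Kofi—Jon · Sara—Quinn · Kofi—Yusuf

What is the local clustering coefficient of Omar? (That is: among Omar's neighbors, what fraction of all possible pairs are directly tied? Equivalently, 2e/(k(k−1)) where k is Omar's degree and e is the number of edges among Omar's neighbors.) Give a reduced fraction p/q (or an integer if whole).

Omar's neighbors: Bob, Iris, Kofi, and Sara (k = 4).
Possible neighbor pairs: C(4,2) = 6. Edges among them: Bob–Kofi, Iris–Kofi, Kofi–Sara → e = 3.
Clustering(Omar) = 3/6 = 1/2.

1/2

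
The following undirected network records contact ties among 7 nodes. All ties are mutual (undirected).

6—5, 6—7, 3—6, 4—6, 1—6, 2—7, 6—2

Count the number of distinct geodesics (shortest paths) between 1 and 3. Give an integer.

The shortest distance is 2, and the only length-2 path is 1–6–3. So there is exactly 1 shortest path.

1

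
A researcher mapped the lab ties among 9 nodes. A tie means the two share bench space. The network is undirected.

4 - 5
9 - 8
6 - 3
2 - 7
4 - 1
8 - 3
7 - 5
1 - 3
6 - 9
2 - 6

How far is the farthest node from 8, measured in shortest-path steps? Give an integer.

4

Distances from 8: 1:2, 2:3, 3:1, 4:3, 5:4, 6:2, 7:4, 9:1.
The largest is 4 (to 7 and 5), so the eccentricity of 8 is 4.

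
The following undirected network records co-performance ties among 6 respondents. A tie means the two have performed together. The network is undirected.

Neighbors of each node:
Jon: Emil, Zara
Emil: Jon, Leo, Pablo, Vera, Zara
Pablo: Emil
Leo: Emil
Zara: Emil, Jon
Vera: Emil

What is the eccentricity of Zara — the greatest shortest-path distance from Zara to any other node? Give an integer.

2

Distances from Zara: Emil:1, Jon:1, Leo:2, Pablo:2, Vera:2.
The largest is 2 (to Leo, Vera, and Pablo), so the eccentricity of Zara is 2.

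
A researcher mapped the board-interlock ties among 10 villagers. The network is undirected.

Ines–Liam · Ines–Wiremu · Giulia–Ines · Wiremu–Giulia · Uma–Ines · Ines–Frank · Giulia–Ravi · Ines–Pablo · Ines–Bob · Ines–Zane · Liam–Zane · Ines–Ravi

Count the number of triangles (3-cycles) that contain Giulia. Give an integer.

2

Giulia's neighbors: Ines, Ravi, and Wiremu.
Neighbor pairs that are themselves tied: Giulia–Ines–Ravi; Giulia–Ines–Wiremu. Each forms one triangle with Giulia, for 2 in total.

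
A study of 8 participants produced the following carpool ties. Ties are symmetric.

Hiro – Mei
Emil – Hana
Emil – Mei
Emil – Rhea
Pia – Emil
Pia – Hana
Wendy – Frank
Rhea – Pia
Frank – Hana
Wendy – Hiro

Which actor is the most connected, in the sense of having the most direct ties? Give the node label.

Emil

Degrees — Emil:4, Frank:2, Hana:3, Hiro:2, Mei:2, Pia:3, Rhea:2, Wendy:2.
The maximum is 4, attained only by Emil.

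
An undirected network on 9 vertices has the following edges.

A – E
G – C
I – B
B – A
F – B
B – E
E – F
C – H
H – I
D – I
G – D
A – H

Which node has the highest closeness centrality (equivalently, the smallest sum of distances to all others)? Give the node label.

Farness (sum of distances to all others) for each node — A:15, B:14, C:18, D:17, E:17, F:20, G:20, H:14, I:13.
The smallest farness is 13, for I, so I has the highest closeness.

I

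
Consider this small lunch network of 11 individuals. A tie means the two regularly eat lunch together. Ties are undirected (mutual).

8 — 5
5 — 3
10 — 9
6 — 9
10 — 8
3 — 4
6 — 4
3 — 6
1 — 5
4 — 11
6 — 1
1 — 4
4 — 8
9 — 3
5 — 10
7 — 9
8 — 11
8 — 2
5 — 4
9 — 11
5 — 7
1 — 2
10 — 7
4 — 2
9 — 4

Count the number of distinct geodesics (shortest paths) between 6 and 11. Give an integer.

2

The shortest distance is 2. The length-2 paths are: 6–9–11; 6–4–11.
That gives 2 distinct shortest paths.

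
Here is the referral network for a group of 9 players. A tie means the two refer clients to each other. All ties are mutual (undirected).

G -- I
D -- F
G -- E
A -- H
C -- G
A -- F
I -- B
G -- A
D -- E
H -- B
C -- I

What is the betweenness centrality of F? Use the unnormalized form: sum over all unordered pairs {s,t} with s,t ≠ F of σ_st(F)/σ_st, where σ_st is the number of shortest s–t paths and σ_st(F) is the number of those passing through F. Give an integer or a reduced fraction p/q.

Pairs whose geodesics pass through F — D–B: 1/2; D–H: 1; D–A: 1.
All other pairs contribute 0.
Summing the contributions gives betweenness(F) = 5/2.

5/2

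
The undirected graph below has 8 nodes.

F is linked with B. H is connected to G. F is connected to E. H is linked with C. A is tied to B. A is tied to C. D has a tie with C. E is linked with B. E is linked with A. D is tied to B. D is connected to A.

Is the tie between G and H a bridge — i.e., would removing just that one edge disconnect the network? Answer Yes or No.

Without the G–H edge there is no alternate route between G and H, so the network disconnects. It is a bridge.

Yes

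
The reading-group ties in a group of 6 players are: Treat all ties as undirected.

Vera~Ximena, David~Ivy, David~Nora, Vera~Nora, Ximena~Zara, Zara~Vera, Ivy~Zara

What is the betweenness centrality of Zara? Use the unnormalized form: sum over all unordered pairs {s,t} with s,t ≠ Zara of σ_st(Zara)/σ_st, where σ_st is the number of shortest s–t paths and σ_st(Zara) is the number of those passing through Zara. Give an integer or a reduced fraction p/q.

5/2

Pairs whose geodesics pass through Zara — Vera–Ivy: 1; Ximena–Ivy: 1; Ximena–David: 1/2.
All other pairs contribute 0.
Summing the contributions gives betweenness(Zara) = 5/2.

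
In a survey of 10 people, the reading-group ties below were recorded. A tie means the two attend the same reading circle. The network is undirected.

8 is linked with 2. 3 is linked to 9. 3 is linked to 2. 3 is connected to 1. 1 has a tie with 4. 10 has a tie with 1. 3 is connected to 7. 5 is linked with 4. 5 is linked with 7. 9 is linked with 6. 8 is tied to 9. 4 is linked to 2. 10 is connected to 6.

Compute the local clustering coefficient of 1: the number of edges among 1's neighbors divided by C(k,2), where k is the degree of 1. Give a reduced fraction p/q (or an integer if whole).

0

1's neighbors: 3, 4, and 10 (k = 3).
Possible neighbor pairs: C(3,2) = 3. Edges among them: none → e = 0.
Clustering(1) = 0/3 = 0.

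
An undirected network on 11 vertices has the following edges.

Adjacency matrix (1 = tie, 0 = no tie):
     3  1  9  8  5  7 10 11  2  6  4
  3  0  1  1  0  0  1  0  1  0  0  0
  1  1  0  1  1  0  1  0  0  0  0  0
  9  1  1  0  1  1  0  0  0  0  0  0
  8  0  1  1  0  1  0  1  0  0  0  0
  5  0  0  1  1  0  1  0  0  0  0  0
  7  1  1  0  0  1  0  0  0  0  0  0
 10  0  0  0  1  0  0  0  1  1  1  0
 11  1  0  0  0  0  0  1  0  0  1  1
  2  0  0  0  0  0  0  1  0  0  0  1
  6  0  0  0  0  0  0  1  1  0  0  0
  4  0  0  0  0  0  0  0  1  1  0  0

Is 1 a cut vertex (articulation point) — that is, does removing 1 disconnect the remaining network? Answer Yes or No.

Even without 1, every remaining node can still reach every other (the residual graph is connected), so 1 is not a cut vertex.

No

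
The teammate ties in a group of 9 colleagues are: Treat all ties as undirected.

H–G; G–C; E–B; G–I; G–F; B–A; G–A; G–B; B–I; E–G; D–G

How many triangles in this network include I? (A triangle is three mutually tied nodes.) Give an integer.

1

I's neighbors: B and G.
Neighbor pairs that are themselves tied: I–B–G. Each forms one triangle with I, for 1 in total.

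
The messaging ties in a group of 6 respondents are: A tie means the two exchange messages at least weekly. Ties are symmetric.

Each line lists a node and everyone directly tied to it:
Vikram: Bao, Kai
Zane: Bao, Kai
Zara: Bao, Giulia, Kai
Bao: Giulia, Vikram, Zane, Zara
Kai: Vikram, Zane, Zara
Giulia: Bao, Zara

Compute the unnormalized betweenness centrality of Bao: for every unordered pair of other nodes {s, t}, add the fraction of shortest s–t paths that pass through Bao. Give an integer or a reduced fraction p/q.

Pairs whose geodesics pass through Bao — Giulia–Zane: 1; Giulia–Vikram: 1; Zane–Zara: 1/2; Zane–Vikram: 1/2; Zara–Vikram: 1/2.
All other pairs contribute 0.
Summing the contributions gives betweenness(Bao) = 7/2.

7/2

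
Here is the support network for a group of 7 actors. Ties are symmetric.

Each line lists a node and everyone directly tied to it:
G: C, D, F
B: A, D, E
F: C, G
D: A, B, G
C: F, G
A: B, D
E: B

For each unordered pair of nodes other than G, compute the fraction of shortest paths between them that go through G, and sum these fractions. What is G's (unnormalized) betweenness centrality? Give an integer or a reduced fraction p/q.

Pairs whose geodesics pass through G — C–A: 1; C–B: 1; C–E: 1; C–D: 1; F–A: 1; F–B: 1; F–E: 1; F–D: 1.
All other pairs contribute 0.
Summing the contributions gives betweenness(G) = 8.

8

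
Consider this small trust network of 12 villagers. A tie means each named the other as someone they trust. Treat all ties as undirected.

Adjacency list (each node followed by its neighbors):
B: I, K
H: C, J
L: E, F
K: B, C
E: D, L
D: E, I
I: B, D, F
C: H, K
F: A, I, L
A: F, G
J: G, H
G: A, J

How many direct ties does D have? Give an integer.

D is directly tied to E and I. That is 2 neighbors, so the degree of D is 2.

2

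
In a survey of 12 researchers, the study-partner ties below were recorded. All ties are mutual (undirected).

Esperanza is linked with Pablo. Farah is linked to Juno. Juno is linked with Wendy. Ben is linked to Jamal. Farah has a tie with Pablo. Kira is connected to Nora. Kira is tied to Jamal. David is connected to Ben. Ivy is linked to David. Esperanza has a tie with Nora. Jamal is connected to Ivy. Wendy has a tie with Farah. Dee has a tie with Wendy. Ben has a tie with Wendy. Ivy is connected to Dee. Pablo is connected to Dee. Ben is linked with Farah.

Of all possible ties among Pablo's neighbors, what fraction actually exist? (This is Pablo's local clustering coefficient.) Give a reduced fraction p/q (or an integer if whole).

Pablo's neighbors: Dee, Esperanza, and Farah (k = 3).
Possible neighbor pairs: C(3,2) = 3. Edges among them: none → e = 0.
Clustering(Pablo) = 0/3 = 0.

0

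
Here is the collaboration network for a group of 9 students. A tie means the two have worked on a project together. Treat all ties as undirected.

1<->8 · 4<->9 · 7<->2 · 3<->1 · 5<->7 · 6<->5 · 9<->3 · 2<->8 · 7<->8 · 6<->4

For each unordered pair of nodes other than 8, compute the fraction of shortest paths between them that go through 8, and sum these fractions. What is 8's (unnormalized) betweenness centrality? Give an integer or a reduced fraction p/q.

Pairs whose geodesics pass through 8 — 6–1: 1/2; 9–2: 1; 9–7: 1/2; 3–2: 1; 3–7: 1; 3–5: 1/2; 1–2: 1; 1–7: 1; 1–5: 1.
All other pairs contribute 0.
Summing the contributions gives betweenness(8) = 15/2.

15/2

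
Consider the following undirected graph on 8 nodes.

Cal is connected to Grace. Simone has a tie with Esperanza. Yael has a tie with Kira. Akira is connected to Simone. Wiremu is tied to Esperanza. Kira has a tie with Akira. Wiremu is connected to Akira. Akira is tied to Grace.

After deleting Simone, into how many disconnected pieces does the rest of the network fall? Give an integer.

Simone's neighbors (Akira and Esperanza) remain reachable from one another through other ties, so the rest of the network stays in one piece.

1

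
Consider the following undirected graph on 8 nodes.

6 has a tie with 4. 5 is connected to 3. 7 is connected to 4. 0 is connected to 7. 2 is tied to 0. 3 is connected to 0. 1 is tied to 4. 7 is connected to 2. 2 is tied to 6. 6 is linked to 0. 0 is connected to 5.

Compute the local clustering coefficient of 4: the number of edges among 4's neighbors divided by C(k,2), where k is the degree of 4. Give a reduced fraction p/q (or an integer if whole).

4's neighbors: 1, 6, and 7 (k = 3).
Possible neighbor pairs: C(3,2) = 3. Edges among them: none → e = 0.
Clustering(4) = 0/3 = 0.

0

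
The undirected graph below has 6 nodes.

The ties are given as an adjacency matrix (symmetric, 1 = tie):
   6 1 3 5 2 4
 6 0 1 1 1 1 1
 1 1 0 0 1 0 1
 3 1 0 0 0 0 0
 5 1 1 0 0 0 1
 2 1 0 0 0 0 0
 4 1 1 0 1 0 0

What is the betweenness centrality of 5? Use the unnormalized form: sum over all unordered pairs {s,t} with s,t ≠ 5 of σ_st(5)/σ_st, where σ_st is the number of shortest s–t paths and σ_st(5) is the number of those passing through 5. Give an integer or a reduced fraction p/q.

0

No shortest path between any pair of other nodes passes through 5.
Summing the contributions gives betweenness(5) = 0.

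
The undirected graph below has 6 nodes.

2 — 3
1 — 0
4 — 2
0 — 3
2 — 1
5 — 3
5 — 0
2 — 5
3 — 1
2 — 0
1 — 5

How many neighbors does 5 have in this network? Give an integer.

5 is directly tied to 0, 1, 2, and 3. That is 4 neighbors, so the degree of 5 is 4.

4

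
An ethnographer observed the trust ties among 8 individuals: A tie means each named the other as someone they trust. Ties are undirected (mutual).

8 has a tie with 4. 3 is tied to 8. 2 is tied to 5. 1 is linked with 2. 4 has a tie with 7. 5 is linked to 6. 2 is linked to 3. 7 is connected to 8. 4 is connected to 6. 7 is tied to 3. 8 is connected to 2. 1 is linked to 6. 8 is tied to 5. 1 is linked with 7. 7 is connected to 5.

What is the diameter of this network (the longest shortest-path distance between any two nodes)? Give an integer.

Eccentricity of each node (its greatest distance to any other): 1:2, 2:2, 3:3, 4:2, 5:2, 6:3, 7:2, 8:2.
The maximum eccentricity is 3, realized for instance by the pair 3–6 via 3 – 8 – 5 – 6. So the diameter is 3.

3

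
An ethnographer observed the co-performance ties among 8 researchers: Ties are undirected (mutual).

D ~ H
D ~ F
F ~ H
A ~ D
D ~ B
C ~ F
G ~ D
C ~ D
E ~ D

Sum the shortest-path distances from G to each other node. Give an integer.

Distances from G: A:2, B:2, C:2, D:1, E:2, F:2, H:2.
Sum = 2 + 2 + 2 + 1 + 2 + 2 + 2 = 13.

13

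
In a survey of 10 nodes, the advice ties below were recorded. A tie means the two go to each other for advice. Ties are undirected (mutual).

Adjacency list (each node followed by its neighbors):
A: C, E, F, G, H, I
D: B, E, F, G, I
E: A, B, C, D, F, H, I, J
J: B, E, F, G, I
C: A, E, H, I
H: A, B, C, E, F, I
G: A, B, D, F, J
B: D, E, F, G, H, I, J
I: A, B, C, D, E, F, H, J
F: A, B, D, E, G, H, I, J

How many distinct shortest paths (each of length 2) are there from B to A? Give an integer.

The shortest distance is 2. The length-2 paths are: B–E–A; B–G–A; B–H–A; B–I–A; B–F–A.
That gives 5 distinct shortest paths.

5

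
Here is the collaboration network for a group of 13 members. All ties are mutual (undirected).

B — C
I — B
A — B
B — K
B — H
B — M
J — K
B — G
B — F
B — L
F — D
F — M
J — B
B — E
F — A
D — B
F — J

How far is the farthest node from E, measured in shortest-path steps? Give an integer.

Distances from E: A:2, B:1, C:2, D:2, F:2, G:2, H:2, I:2, J:2, K:2, L:2, M:2.
The largest is 2 (to J, F, G, D, C, M, L, K, H, I, and A), so the eccentricity of E is 2.

2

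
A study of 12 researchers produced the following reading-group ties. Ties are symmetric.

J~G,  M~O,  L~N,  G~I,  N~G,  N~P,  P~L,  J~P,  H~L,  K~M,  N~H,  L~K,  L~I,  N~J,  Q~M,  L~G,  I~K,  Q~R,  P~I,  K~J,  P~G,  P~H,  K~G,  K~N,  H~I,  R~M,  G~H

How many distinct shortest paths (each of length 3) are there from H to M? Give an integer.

The shortest distance is 3. The length-3 paths are: H–I–K–M; H–G–K–M; H–N–K–M; H–L–K–M.
That gives 4 distinct shortest paths.

4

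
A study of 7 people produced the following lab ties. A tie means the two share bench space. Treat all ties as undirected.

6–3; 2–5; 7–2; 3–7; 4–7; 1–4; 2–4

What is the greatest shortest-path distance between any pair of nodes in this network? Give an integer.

4

Eccentricity of each node (its greatest distance to any other): 1:4, 2:3, 3:3, 4:3, 5:4, 6:4, 7:2.
The maximum eccentricity is 4, realized for instance by the pair 5–6 via 5 – 2 – 7 – 3 – 6. So the diameter is 4.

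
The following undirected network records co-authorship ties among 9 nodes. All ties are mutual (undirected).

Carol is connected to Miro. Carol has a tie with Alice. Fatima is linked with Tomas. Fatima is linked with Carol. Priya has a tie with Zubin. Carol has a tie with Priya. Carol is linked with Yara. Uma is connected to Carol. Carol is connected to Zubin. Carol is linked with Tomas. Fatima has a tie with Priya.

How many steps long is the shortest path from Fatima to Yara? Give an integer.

2

One shortest route is Fatima – Carol – Yara, which uses 2 edges, and Fatima and Yara are not directly tied, so nothing shorter exists. So d(Fatima,Yara) = 2.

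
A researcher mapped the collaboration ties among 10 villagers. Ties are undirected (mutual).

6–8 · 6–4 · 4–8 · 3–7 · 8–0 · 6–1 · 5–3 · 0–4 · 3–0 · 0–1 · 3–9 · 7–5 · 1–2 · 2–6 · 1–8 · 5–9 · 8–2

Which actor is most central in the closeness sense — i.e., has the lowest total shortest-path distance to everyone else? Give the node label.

Farness (sum of distances to all others) for each node — 0:14, 1:17, 2:22, 3:16, 4:18, 5:22, 6:21, 7:23, 8:16, 9:23.
The smallest farness is 14, for 0, so 0 has the highest closeness.

0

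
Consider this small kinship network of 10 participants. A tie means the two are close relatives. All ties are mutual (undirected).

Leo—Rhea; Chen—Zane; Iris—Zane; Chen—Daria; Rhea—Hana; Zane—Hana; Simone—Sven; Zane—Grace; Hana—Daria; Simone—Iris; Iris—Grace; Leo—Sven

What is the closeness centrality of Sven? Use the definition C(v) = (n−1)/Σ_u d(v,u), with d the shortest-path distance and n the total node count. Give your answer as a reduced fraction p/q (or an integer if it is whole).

Distances from Sven: Chen:4, Daria:4, Grace:3, Hana:3, Iris:2, Leo:1, Rhea:2, Simone:1, Zane:3. Sum = 23.
n = 10, so closeness = 9/23.

9/23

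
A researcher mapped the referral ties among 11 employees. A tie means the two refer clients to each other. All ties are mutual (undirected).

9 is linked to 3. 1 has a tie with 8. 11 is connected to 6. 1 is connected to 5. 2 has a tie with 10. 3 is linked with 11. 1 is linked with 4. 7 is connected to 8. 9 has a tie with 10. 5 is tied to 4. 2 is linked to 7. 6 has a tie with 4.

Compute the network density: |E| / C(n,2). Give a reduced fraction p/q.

12/55

There are 12 edges and 11 nodes, so the maximum possible is C(11,2) = 55.
Density = 12/55.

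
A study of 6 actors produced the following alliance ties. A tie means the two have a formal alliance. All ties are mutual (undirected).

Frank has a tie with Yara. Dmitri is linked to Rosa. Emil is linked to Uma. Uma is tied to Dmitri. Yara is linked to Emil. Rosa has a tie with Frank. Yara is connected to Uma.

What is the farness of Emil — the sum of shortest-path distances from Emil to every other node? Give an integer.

9

Distances from Emil: Dmitri:2, Frank:2, Rosa:3, Uma:1, Yara:1.
Sum = 2 + 2 + 3 + 1 + 1 = 9.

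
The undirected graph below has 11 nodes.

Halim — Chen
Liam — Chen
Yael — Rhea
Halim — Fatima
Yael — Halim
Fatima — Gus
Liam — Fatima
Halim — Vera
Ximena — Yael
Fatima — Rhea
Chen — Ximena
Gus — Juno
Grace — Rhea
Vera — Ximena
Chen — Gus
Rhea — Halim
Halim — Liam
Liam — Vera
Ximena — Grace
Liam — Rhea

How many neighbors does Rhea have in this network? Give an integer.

5

Rhea is directly tied to Fatima, Grace, Halim, Liam, and Yael. That is 5 neighbors, so the degree of Rhea is 5.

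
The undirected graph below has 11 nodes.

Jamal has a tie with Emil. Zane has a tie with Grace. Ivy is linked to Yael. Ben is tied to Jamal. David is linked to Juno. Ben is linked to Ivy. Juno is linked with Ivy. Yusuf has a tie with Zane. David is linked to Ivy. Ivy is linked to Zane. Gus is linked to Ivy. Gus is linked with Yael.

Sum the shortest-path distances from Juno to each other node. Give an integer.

23

Distances from Juno: Ben:2, David:1, Emil:4, Grace:3, Gus:2, Ivy:1, Jamal:3, Yael:2, Yusuf:3, Zane:2.
Sum = 2 + 1 + 4 + 3 + 2 + 1 + 3 + 2 + 3 + 2 = 23.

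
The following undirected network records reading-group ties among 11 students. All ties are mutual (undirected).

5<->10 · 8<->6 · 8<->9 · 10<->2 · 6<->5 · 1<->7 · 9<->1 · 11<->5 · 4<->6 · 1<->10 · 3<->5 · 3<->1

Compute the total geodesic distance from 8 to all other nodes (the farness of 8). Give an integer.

Distances from 8: 1:2, 2:4, 3:3, 4:2, 5:2, 6:1, 7:3, 9:1, 10:3, 11:3.
Sum = 2 + 4 + 3 + 2 + 2 + 1 + 3 + 1 + 3 + 3 = 24.

24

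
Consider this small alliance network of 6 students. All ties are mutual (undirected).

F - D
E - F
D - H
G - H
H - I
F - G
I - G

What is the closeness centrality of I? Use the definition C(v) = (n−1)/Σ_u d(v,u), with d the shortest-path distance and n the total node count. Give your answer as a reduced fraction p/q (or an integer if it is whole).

Distances from I: D:2, E:3, F:2, G:1, H:1. Sum = 9.
n = 6, so closeness = 5/9.

5/9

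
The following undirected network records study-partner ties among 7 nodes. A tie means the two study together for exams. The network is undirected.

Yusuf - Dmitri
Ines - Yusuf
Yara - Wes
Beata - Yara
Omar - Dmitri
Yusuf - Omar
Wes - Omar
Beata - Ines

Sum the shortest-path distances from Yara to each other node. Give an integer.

12

Distances from Yara: Beata:1, Dmitri:3, Ines:2, Omar:2, Wes:1, Yusuf:3.
Sum = 1 + 3 + 2 + 2 + 1 + 3 = 12.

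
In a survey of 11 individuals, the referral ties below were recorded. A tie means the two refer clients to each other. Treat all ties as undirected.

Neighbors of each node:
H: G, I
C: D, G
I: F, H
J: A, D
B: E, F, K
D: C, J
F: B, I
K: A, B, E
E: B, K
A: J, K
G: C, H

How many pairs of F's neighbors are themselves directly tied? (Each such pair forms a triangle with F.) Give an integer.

0

F's neighbors are B and I, but none of them are tied to each other, so no triangle contains F.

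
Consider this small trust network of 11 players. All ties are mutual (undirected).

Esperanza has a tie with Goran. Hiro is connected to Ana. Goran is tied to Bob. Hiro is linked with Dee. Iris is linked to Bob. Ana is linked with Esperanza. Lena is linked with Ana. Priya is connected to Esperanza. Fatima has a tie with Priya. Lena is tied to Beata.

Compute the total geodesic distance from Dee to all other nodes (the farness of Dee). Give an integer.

Distances from Dee: Ana:2, Beata:4, Bob:5, Esperanza:3, Fatima:5, Goran:4, Hiro:1, Iris:6, Lena:3, Priya:4.
Sum = 2 + 4 + 5 + 3 + 5 + 4 + 1 + 6 + 3 + 4 = 37.

37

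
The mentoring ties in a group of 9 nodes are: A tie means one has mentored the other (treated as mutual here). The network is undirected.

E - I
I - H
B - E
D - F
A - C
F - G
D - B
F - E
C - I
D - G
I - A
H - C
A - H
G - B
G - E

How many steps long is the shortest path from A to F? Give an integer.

One shortest route is A – I – E – F, which uses 3 edges, and at distance 2 from A we only reach {E}, which does not include F. So d(A,F) = 3.

3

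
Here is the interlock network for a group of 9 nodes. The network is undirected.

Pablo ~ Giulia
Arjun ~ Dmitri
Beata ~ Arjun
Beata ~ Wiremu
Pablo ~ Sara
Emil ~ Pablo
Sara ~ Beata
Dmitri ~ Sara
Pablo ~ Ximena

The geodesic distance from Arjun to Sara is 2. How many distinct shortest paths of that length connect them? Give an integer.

The shortest distance is 2. The length-2 paths are: Arjun–Beata–Sara; Arjun–Dmitri–Sara.
That gives 2 distinct shortest paths.

2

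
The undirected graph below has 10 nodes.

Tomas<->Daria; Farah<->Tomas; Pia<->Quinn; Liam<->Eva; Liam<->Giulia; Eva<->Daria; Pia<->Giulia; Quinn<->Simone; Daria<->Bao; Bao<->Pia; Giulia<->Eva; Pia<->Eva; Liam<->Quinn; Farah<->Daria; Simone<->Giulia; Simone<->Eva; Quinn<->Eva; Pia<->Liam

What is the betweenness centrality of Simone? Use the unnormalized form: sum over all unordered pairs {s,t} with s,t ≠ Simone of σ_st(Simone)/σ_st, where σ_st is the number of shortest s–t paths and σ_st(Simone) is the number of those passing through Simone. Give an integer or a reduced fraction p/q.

Pairs whose geodesics pass through Simone — Quinn–Giulia: 1/4.
All other pairs contribute 0.
Summing the contributions gives betweenness(Simone) = 1/4.

1/4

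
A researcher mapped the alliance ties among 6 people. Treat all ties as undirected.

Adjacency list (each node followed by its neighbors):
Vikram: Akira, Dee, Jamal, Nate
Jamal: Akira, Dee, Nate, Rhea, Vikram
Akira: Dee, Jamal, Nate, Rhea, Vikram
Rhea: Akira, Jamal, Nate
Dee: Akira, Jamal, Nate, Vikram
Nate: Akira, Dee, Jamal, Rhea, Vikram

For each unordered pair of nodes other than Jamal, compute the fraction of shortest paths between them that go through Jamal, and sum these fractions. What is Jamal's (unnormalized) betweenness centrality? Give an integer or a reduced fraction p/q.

Pairs whose geodesics pass through Jamal — Vikram–Rhea: 1/3; Rhea–Dee: 1/3.
All other pairs contribute 0.
Summing the contributions gives betweenness(Jamal) = 2/3.

2/3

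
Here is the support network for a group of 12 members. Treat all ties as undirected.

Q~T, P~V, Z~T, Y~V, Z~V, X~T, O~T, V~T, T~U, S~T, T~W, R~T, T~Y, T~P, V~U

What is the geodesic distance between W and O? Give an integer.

2

One shortest route is W – T – O, which uses 2 edges, and W and O are not directly tied, so nothing shorter exists. So d(W,O) = 2.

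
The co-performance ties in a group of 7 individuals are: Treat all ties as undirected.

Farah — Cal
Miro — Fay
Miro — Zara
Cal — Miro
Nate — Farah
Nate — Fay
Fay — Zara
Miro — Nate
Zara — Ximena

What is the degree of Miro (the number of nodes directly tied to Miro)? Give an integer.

4

Miro is directly tied to Cal, Fay, Nate, and Zara. That is 4 neighbors, so the degree of Miro is 4.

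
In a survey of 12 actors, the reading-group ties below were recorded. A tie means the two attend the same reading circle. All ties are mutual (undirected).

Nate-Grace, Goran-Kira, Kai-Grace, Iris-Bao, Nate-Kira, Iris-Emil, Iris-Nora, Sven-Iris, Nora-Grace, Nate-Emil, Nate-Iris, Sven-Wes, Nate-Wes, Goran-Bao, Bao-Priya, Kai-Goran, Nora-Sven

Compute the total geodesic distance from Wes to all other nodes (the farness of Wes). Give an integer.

25

Distances from Wes: Bao:3, Emil:2, Goran:3, Grace:2, Iris:2, Kai:3, Kira:2, Nate:1, Nora:2, Priya:4, Sven:1.
Sum = 3 + 2 + 3 + 2 + 2 + 3 + 2 + 1 + 2 + 4 + 1 = 25.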